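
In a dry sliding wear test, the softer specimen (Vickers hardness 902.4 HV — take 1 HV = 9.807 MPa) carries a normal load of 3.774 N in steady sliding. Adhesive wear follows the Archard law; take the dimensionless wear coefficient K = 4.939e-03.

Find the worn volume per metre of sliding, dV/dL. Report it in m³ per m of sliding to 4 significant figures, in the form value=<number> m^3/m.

Every step runs at full float precision. Displayed values are rounded, and rounded once at the end, at four significant digits.
Convert: Hardness H = 902.4 HV × 9.807 MPa/HV = 8850 MPa = 8.850e+09 Pa.
SI base units throughout: W = 3.774 N, H = 8.850e+09 Pa, K = 4.939e-03.
Sliding wear rate dV/dL = K·W/H, so: 4.939e-03 · 3.774 / 8.850e+09 = 2.106e-12 m³/m.

value=2.106e-12 m^3/m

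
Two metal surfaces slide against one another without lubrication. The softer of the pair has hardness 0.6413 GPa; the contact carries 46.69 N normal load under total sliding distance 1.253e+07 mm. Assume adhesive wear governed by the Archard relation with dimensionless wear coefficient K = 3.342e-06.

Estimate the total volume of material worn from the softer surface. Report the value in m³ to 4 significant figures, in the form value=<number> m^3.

value=3.049e-09 m^3

The computation runs at full precision — intermediates appear rounded. Rounded just once to four significant digits.
Convert: Distance covered L = 1.253e+07 mm = 1.253e+04 m.
Convert: Hardness H = 0.6413 GPa = 6.413e+08 Pa.
In SI base units, W = 46.69 N, H = 6.413e+08 Pa, K = 3.342e-06.
Archard volume V = K·W·L/H = 3.342e-06 · 46.69 · 1.253e+04 / 6.413e+08 = 3.049e-09 m³.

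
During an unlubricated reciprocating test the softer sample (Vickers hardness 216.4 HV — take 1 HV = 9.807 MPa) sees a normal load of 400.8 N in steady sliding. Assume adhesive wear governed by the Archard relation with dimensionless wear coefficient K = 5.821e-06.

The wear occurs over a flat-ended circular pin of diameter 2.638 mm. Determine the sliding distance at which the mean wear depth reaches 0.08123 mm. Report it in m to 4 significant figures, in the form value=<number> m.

The intermediates are displayed rounded. Each operation carries exact precision — rounded once at the end to four significant digits.
Convert: Hardness H = 216.4 HV × 9.807 MPa/HV = 2122 MPa = 2.122e+09 Pa.
Convert: Pin diameter d = 2.638 mm = 0.002638 m. Contact area A = π·d²/4 = π·(0.002638 m)²/4 = 5.466e-06 m².
Convert: Depth limit h_lim = 0.08123 mm = 8.123e-05 m.
In SI base units, W = 400.8 N, H = 2.122e+09 Pa, K = 5.821e-06.
At the depth limit, V_lim = h_lim·A = 8.123e-05 · 5.466e-06 = 4.440e-10 m³.
Thus life L = V_lim·H/(K·W) = 4.440e-10 · 2.122e+09 / (5.821e-06 · 400.8) = 403.9 m.

value=403.9 m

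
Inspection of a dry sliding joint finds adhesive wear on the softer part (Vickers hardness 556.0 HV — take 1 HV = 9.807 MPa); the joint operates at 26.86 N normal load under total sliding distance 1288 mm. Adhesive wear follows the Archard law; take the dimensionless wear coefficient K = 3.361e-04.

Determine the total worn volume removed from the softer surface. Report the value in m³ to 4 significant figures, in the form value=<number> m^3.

All working math maintains full float precision. The intermediates are displayed rounded. Rounded just once to four significant figures.
Distance L = 1288 mm = 1.288 m.
Hardness H = 556.0 HV × 9.807 MPa/HV = 5453 MPa = 5.453e+09 Pa.
As SI base values: W = 26.86 N, H = 5.453e+09 Pa, K = 3.361e-04.
Archard relation: V = K·W·L/H = 3.361e-04 · 26.86 · 1.288 / 5.453e+09 = 2.132e-12 m³.

value=2.132e-12 m^3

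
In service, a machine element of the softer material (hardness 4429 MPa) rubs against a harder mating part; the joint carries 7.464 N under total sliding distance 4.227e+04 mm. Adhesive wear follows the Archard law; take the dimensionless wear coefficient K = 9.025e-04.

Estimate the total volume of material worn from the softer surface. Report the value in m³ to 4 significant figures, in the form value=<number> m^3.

value=6.429e-11 m^3

Each operation maintains exact precision, and displayed values are rounded; a lone final rounding: 4 significant figures.
Total distance L = 4.227e+04 mm = 42.27 m.
Hardness H = 4429 MPa = 4.429e+09 Pa.
SI base units throughout: W = 7.464 N, H = 4.429e+09 Pa, K = 9.025e-04.
Archard relation: V = K·W·L/H = 9.025e-04 · 7.464 · 42.27 / 4.429e+09 = 6.429e-11 m³.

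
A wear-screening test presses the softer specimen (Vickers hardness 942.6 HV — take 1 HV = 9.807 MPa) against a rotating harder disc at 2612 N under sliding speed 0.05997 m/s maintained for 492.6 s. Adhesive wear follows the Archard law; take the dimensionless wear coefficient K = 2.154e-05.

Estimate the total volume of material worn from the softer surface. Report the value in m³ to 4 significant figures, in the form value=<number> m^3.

value=1.798e-10 m^3

Intermediates are printed rounded, and all arithmetic holds full precision; one final rounding, at four significant digits.
Total distance L = v·t = 0.05997 m/s × 492.6 s = 29.54 m.
Hardness H = 942.6 HV × 9.807 MPa/HV = 9244 MPa = 9.244e+09 Pa.
Expressed in SI base units: W = 2612 N, H = 9.244e+09 Pa, K = 2.154e-05.
Apply Archard: V = K·W·L/H = 2.154e-05 · 2612 · 29.54 / 9.244e+09 = 1.798e-10 m³.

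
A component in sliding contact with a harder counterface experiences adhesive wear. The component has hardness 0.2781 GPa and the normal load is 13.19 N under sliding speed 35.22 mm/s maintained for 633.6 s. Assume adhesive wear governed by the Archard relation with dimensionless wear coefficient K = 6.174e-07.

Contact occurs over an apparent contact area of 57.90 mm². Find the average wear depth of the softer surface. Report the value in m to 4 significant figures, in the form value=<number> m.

value=1.129e-08 m

Printed values are rounded. The computation holds full float precision — a single final rounding: four significant figures.
Sliding speed v = 35.22 mm/s = 0.03522 m/s. Distance L = v·t = 0.03522 m/s × 633.6 s = 22.32 m.
Hardness H = 0.2781 GPa = 2.781e+08 Pa.
Contact area A = 57.90 mm² = 5.790e-05 m².
Working in SI base units: W = 13.19 N, H = 2.781e+08 Pa, K = 6.174e-07.
Archard relation: V = K·W·L/H = 6.174e-07 · 13.19 · 22.32 / 2.781e+08 = 6.535e-13 m³.
Wear depth h = V/A = 6.535e-13 / 5.790e-05 = 1.129e-08 m.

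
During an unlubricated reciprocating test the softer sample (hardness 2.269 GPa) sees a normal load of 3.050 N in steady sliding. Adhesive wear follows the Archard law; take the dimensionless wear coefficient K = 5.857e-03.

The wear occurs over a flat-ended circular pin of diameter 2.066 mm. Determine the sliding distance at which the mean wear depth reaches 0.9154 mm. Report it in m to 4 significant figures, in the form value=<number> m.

value=389.8 m

Intermediate values are displayed rounded — all working math keeps full precision; rounded once at the end: four significant figures.
Hardness H = 2.269 GPa = 2.269e+09 Pa.
Pin diameter d = 2.066 mm = 0.002066 m. Contact area A = π·d²/4 = π·(0.002066 m)²/4 = 3.352e-06 m².
Depth limit h_lim = 0.9154 mm = 9.154e-04 m.
In SI base units, W = 3.050 N, H = 2.269e+09 Pa, K = 5.857e-03.
Wearable volume V_lim = h_lim·A = 9.154e-04 · 3.352e-06 = 3.069e-09 m³.
Thus life L = V_lim·H/(K·W) = 3.069e-09 · 2.269e+09 / (5.857e-03 · 3.050) = 389.8 m.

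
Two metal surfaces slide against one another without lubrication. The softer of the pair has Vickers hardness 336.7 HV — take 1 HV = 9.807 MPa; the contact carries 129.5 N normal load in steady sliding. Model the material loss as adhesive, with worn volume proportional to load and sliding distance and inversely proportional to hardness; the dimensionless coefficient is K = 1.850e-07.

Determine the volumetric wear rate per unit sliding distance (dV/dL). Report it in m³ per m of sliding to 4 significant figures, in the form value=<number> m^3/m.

Intermediate values are shown rounded; all working math carries full precision. Rounded once at the end: four significant digits.
Convert: Hardness H = 336.7 HV × 9.807 MPa/HV = 3302 MPa = 3.302e+09 Pa.
As SI base values: W = 129.5 N, H = 3.302e+09 Pa, K = 1.850e-07.
Sliding wear rate dV/dL = K·W/H: 1.850e-07 · 129.5 / 3.302e+09 = 7.255e-15 m³/m.

value=7.255e-15 m^3/m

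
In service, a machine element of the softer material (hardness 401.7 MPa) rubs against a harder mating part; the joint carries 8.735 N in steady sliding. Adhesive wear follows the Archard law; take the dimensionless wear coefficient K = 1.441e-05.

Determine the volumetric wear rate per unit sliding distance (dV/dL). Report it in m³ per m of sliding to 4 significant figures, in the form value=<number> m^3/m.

Every step holds exact precision. Intermediate values appear rounded. Rounded once at the end to 4 significant digits.
Hardness H = 401.7 MPa = 4.017e+08 Pa.
Restated in SI base units: W = 8.735 N, H = 4.017e+08 Pa, K = 1.441e-05.
The wear rate dV/dL = K·W/H (no L dependence): 1.441e-05 · 8.735 / 4.017e+08 = 3.133e-13 m³/m.

value=3.133e-13 m^3/m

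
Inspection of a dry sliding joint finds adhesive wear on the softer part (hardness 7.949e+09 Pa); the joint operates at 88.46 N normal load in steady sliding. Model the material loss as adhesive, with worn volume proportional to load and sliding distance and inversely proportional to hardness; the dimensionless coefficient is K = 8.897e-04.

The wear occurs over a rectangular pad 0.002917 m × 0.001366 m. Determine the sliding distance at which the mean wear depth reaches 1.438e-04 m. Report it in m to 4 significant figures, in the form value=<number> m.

The algebra maintains full float precision; printed values are rounded, and one last rounding: four significant digits.
Contact area A = 0.002917 m × 0.001366 m = 3.985e-06 m².
As SI base values: W = 88.46 N, H = 7.949e+09 Pa, K = 8.897e-04.
Volume at the limit: V_lim = h_lim·A = 1.438e-04 · 3.985e-06 = 5.730e-10 m³.
Life L = V_lim·H/(K·W) = 5.730e-10 · 7.949e+09 / (8.897e-04 · 88.46) = 57.87 m.

value=57.87 m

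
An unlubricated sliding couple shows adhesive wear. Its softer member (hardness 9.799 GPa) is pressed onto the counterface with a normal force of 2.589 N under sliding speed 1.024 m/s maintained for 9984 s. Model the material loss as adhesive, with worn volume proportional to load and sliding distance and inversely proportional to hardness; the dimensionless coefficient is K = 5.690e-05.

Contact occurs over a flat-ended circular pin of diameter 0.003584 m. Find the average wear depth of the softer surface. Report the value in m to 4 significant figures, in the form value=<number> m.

The algebra runs at full float precision, and quoted intermediates are rounded; a single final rounding, at four significant figures.
Convert: Path length L = v·t = 1.024 m/s × 9984 s = 1.022e+04 m.
Convert: Hardness H = 9.799 GPa = 9.799e+09 Pa.
Convert: Contact area A = π·d²/4 = π·(0.003584 m)²/4 = 1.009e-05 m².
As SI base values: W = 2.589 N, H = 9.799e+09 Pa, K = 5.690e-05.
Archard relation: V = K·W·L/H = 5.690e-05 · 2.589 · 1.022e+04 / 9.799e+09 = 1.537e-10 m³.
Wear depth h = V/A = 1.537e-10 / 1.009e-05 = 1.523e-05 m.

value=1.523e-05 m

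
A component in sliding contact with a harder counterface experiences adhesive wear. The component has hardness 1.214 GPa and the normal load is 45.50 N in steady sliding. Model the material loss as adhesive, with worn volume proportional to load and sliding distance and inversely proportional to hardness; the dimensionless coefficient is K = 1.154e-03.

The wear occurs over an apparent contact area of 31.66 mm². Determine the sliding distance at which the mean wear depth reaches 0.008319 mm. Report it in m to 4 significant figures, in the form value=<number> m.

Intermediate values appear rounded — all working math runs at full float precision; a lone final rounding, at four significant digits.
Hardness H = 1.214 GPa = 1.214e+09 Pa.
Contact area A = 31.66 mm² = 3.166e-05 m².
Depth limit h_lim = 0.008319 mm = 8.319e-06 m.
SI base units throughout: W = 45.50 N, H = 1.214e+09 Pa, K = 1.154e-03.
Permissible volume V_lim = h_lim·A = 8.319e-06 · 3.166e-05 = 2.634e-10 m³.
Sliding life L = V_lim·H/(K·W) = 2.634e-10 · 1.214e+09 / (1.154e-03 · 45.50) = 6.090 m.

value=6.090 m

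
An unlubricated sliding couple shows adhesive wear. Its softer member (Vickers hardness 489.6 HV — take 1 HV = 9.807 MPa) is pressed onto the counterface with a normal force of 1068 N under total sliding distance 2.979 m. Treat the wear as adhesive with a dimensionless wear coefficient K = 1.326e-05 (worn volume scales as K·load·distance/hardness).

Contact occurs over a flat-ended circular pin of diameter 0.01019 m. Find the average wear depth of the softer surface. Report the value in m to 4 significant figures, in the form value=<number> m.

The intermediates are printed rounded — each operation carries full precision. Rounded just once: four significant figures.
Hardness H = 489.6 HV × 9.807 MPa/HV = 4802 MPa = 4.802e+09 Pa.
Contact area A = π·d²/4 = π·(0.01019 m)²/4 = 8.155e-05 m².
In SI base units: W = 1068 N, H = 4.802e+09 Pa, K = 1.326e-05.
Apply Archard: V = K·W·L/H = 1.326e-05 · 1068 · 2.979 / 4.802e+09 = 8.786e-12 m³.
Mean wear depth h = V/A = 8.786e-12 / 8.155e-05 = 1.077e-07 m.

value=1.077e-07 m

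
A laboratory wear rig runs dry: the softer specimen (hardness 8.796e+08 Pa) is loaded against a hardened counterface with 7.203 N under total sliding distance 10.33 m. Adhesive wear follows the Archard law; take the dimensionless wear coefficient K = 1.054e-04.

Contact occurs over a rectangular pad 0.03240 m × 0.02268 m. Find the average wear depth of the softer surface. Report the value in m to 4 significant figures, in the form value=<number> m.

Quoted intermediates are rounded, and all working math keeps exact precision, and one last rounding to four significant figures.
Convert: Contact area A = 0.03240 m × 0.02268 m = 7.348e-04 m².
Collected in SI base units: W = 7.203 N, H = 8.796e+08 Pa, K = 1.054e-04.
Apply Archard: V = K·W·L/H = 1.054e-04 · 7.203 · 10.33 / 8.796e+08 = 8.916e-12 m³.
Mean depth h = V/A = 8.916e-12 / 7.348e-04 = 1.213e-08 m.

value=1.213e-08 m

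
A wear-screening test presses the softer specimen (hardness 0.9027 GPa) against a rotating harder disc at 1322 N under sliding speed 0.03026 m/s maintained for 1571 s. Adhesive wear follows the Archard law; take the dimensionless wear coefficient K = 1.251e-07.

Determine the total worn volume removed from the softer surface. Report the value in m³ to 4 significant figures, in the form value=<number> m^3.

All arithmetic keeps exact precision. Intermediate values are printed rounded. Rounded just once: 4 significant digits.
Convert: Path length L = v·t = 0.03026 m/s × 1571 s = 47.54 m.
Convert: Hardness H = 0.9027 GPa = 9.027e+08 Pa.
In SI base units: W = 1322 N, H = 9.027e+08 Pa, K = 1.251e-07.
By Archard's law, V = K·W·L/H = 1.251e-07 · 1322 · 47.54 / 9.027e+08 = 8.709e-12 m³.

value=8.709e-12 m^3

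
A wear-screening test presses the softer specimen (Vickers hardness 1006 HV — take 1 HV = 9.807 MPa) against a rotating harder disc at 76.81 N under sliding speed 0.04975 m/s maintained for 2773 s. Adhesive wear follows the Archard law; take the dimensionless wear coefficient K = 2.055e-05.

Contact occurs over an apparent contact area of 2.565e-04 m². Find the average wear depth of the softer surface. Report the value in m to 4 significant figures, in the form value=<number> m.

Printed values are rounded — each operation carries full float precision, and one last rounding: four significant figures.
Distance L = v·t = 0.04975 m/s × 2773 s = 138.0 m.
Hardness H = 1006 HV × 9.807 MPa/HV = 9866 MPa = 9.866e+09 Pa.
In SI base units, W = 76.81 N, H = 9.866e+09 Pa, K = 2.055e-05.
Apply Archard: V = K·W·L/H = 2.055e-05 · 76.81 · 138.0 / 9.866e+09 = 2.207e-11 m³.
Depth h = V/A = 2.207e-11 / 2.565e-04 = 8.605e-08 m.

value=8.605e-08 m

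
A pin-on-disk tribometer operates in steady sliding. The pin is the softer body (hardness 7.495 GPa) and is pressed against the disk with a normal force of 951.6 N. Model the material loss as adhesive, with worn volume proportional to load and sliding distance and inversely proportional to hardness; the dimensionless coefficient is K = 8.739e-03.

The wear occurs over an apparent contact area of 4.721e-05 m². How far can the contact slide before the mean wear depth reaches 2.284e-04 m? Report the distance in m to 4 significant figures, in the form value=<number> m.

The computation carries exact precision — intermediates are displayed rounded — rounded once at the end to four significant digits.
Convert: Hardness H = 7.495 GPa = 7.495e+09 Pa.
As SI base values: W = 951.6 N, H = 7.495e+09 Pa, K = 8.739e-03.
Wearable volume V_lim = h_lim·A = 2.284e-04 · 4.721e-05 = 1.078e-08 m³.
Sliding life L = V_lim·H/(K·W) = 1.078e-08 · 7.495e+09 / (8.739e-03 · 951.6) = 9.718 m.

value=9.718 m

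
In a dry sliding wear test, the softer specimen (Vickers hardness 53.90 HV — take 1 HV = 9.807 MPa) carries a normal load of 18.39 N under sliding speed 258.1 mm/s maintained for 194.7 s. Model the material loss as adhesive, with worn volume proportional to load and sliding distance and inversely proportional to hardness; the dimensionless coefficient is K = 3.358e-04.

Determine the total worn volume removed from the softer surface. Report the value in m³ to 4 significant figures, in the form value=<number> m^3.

value=5.871e-10 m^3

All arithmetic keeps full float precision. Intermediate values are displayed rounded. Rounded once at the end to 4 significant digits.
Convert: Sliding speed v = 258.1 mm/s = 0.2581 m/s. Path length L = v·t = 0.2581 m/s × 194.7 s = 50.25 m.
Convert: Hardness H = 53.90 HV × 9.807 MPa/HV = 528.6 MPa = 5.286e+08 Pa.
Collected in SI base units: W = 18.39 N, H = 5.286e+08 Pa, K = 3.358e-04.
Wear volume V = K·W·L/H = 3.358e-04 · 18.39 · 50.25 / 5.286e+08 = 5.871e-10 m³.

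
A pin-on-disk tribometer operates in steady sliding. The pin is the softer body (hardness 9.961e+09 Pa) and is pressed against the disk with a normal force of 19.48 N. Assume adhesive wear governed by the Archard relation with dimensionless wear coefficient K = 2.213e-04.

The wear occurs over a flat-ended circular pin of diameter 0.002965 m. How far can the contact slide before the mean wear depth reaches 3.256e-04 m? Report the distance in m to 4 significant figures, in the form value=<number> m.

value=5195 m

Intermediate values are displayed rounded; all arithmetic maintains full precision — a single final rounding to four significant figures.
Convert: Contact area A = π·d²/4 = π·(0.002965 m)²/4 = 6.905e-06 m².
In SI base units: W = 19.48 N, H = 9.961e+09 Pa, K = 2.213e-04.
Volume at the limit: V_lim = h_lim·A = 3.256e-04 · 6.905e-06 = 2.248e-09 m³.
Life L = V_lim·H/(K·W) = 2.248e-09 · 9.961e+09 / (2.213e-04 · 19.48) = 5195 m.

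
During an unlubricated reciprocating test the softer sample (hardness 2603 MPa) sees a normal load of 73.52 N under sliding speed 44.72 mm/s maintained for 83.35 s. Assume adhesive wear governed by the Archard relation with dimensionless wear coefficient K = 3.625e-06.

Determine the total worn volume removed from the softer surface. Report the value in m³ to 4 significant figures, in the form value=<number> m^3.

Displayed values are rounded, and every step holds exact precision — one last rounding to four significant digits.
Sliding speed v = 44.72 mm/s = 0.04472 m/s. Distance covered L = v·t = 0.04472 m/s × 83.35 s = 3.727 m.
Hardness H = 2603 MPa = 2.603e+09 Pa.
Expressed in SI base units: W = 73.52 N, H = 2.603e+09 Pa, K = 3.625e-06.
The Archard volume V = K·W·L/H = 3.625e-06 · 73.52 · 3.727 / 2.603e+09 = 3.816e-13 m³.

value=3.816e-13 m^3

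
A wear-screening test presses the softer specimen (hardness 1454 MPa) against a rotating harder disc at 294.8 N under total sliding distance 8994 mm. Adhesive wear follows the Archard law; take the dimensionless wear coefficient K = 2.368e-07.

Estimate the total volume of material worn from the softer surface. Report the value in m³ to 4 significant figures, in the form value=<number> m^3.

value=4.318e-13 m^3

Intermediate values appear rounded — the algebra carries full precision — rounded once at the end: four significant digits.
Convert: Total distance L = 8994 mm = 8.994 m.
Convert: Hardness H = 1454 MPa = 1.454e+09 Pa.
Restated in SI base units: W = 294.8 N, H = 1.454e+09 Pa, K = 2.368e-07.
Apply Archard: V = K·W·L/H = 2.368e-07 · 294.8 · 8.994 / 1.454e+09 = 4.318e-13 m³.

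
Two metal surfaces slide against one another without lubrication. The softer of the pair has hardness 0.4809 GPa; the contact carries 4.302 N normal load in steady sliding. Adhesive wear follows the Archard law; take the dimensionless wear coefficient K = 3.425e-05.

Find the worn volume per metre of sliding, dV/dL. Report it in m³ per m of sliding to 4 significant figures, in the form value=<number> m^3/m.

value=3.064e-13 m^3/m

The intermediates are printed rounded, and all working math runs at full precision — a single final rounding, at four significant figures.
Convert: Hardness H = 0.4809 GPa = 4.809e+08 Pa.
Restated in SI base units: W = 4.302 N, H = 4.809e+08 Pa, K = 3.425e-05.
Wear rate dV/dL = K·W/H, per unit distance: 3.425e-05 · 4.302 / 4.809e+08 = 3.064e-13 m³/m.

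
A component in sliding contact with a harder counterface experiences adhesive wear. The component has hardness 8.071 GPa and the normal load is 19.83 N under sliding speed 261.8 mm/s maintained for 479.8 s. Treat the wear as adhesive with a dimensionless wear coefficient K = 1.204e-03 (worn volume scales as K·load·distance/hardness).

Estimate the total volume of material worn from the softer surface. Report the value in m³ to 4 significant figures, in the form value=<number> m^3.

Displayed values are rounded — all arithmetic holds exact precision, and rounded once at the end to four significant digits.
Convert: Sliding speed v = 261.8 mm/s = 0.2618 m/s. The distance L = v·t = 0.2618 m/s × 479.8 s = 125.6 m.
Convert: Hardness H = 8.071 GPa = 8.071e+09 Pa.
As SI base values: W = 19.83 N, H = 8.071e+09 Pa, K = 1.204e-03.
Archard relation: V = K·W·L/H = 1.204e-03 · 19.83 · 125.6 / 8.071e+09 = 3.716e-10 m³.

value=3.716e-10 m^3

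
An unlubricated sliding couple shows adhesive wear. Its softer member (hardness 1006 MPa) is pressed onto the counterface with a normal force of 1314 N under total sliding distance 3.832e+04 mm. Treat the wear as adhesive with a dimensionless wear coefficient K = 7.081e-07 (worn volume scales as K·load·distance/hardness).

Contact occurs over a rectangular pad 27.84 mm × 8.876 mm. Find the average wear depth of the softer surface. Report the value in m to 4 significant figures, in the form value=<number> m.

The intermediates are shown rounded — every step maintains full float precision, and one last rounding: four significant digits.
Distance covered L = 3.832e+04 mm = 38.32 m.
Hardness H = 1006 MPa = 1.006e+09 Pa.
Pad sides 27.84 mm × 8.876 mm = 0.02784 m × 0.008876 m. Contact area A = 0.02784 m × 0.008876 m = 2.471e-04 m².
Expressed in SI base units: W = 1314 N, H = 1.006e+09 Pa, K = 7.081e-07.
Volume removed: V = K·W·L/H = 7.081e-07 · 1314 · 38.32 / 1.006e+09 = 3.544e-11 m³.
Mean wear depth h = V/A = 3.544e-11 / 2.471e-04 = 1.434e-07 m.

value=1.434e-07 m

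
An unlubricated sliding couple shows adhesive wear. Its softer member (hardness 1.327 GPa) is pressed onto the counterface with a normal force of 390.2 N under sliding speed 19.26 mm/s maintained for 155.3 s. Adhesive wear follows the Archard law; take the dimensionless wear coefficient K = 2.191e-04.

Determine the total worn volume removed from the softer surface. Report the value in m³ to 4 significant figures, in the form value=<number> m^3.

Intermediates appear rounded. The computation runs at full float precision — a lone final rounding, at four significant digits.
Convert: Sliding speed v = 19.26 mm/s = 0.01926 m/s. Sliding distance L = v·t = 0.01926 m/s × 155.3 s = 2.991 m.
Convert: Hardness H = 1.327 GPa = 1.327e+09 Pa.
As SI base values: W = 390.2 N, H = 1.327e+09 Pa, K = 2.191e-04.
Archard relation: V = K·W·L/H = 2.191e-04 · 390.2 · 2.991 / 1.327e+09 = 1.927e-10 m³.

value=1.927e-10 m^3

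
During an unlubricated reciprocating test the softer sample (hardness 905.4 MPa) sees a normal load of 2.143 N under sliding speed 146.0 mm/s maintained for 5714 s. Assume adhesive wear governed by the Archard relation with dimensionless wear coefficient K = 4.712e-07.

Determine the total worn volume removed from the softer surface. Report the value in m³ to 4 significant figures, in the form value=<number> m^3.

All working math runs at full precision — intermediates are shown rounded, and one last rounding: four significant figures.
Convert: Sliding speed v = 146.0 mm/s = 0.1460 m/s. Distance L = v·t = 0.1460 m/s × 5714 s = 834.2 m.
Convert: Hardness H = 905.4 MPa = 9.054e+08 Pa.
Working in SI base units: W = 2.143 N, H = 9.054e+08 Pa, K = 4.712e-07.
Apply Archard: V = K·W·L/H = 4.712e-07 · 2.143 · 834.2 / 9.054e+08 = 9.304e-13 m³.

value=9.304e-13 m^3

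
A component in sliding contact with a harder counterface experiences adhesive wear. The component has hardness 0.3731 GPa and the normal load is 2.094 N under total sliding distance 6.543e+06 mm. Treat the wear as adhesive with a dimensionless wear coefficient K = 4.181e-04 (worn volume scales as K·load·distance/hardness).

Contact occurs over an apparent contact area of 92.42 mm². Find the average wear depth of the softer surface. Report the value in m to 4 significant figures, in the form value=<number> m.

value=1.661e-04 m

Intermediate values are printed rounded — the algebra carries full precision; one final rounding to four significant figures.
Distance L = 6.543e+06 mm = 6543 m.
Hardness H = 0.3731 GPa = 3.731e+08 Pa.
Contact area A = 92.42 mm² = 9.242e-05 m².
In SI base units: W = 2.094 N, H = 3.731e+08 Pa, K = 4.181e-04.
Archard volume V = K·W·L/H = 4.181e-04 · 2.094 · 6543 / 3.731e+08 = 1.535e-08 m³.
Mean wear depth h = V/A = 1.535e-08 / 9.242e-05 = 1.661e-04 m.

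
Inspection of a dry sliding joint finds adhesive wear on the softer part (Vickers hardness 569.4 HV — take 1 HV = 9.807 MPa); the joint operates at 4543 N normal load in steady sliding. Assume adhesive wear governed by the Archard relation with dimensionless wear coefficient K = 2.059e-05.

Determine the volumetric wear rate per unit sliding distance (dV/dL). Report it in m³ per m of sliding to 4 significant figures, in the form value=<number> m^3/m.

value=1.675e-11 m^3/m

The computation holds exact precision; shown intermediates are rounded. Rounded just once, at four significant digits.
Hardness H = 569.4 HV × 9.807 MPa/HV = 5584 MPa = 5.584e+09 Pa.
Working in SI base units: W = 4543 N, H = 5.584e+09 Pa, K = 2.059e-05.
Volumetric rate dV/dL = K·W/H (no L dependence): 2.059e-05 · 4543 / 5.584e+09 = 1.675e-11 m³/m.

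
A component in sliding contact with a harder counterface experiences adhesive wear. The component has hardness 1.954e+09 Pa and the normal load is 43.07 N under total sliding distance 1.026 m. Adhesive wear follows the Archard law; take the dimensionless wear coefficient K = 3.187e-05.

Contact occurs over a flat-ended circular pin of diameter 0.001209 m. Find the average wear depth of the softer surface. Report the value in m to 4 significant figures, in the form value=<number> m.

Intermediate values are printed rounded — every step keeps full precision, and rounded just once, at 4 significant digits.
Contact area A = π·d²/4 = π·(0.001209 m)²/4 = 1.148e-06 m².
Restated in SI base units: W = 43.07 N, H = 1.954e+09 Pa, K = 3.187e-05.
Archard relation: V = K·W·L/H = 3.187e-05 · 43.07 · 1.026 / 1.954e+09 = 7.207e-13 m³.
Mean wear depth h = V/A = 7.207e-13 / 1.148e-06 = 6.278e-07 m.

value=6.278e-07 m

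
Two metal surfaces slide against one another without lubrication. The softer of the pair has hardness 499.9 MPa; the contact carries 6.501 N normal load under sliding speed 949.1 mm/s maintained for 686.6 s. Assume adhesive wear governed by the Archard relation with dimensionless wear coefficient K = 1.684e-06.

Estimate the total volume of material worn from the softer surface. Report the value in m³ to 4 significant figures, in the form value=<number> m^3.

value=1.427e-11 m^3

All arithmetic maintains full float precision — intermediate values are shown rounded. Rounded once at the end to 4 significant figures.
Convert: Sliding speed v = 949.1 mm/s = 0.9491 m/s. The distance L = v·t = 0.9491 m/s × 686.6 s = 651.7 m.
Convert: Hardness H = 499.9 MPa = 4.999e+08 Pa.
Restated in SI base units: W = 6.501 N, H = 4.999e+08 Pa, K = 1.684e-06.
Volume removed: V = K·W·L/H = 1.684e-06 · 6.501 · 651.7 / 4.999e+08 = 1.427e-11 m³.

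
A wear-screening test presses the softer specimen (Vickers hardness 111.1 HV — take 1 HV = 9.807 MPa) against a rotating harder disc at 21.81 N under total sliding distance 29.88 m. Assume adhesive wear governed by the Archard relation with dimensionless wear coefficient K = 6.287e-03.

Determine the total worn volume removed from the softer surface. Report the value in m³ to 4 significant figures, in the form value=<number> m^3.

value=3.760e-09 m^3

Every step runs at exact precision — intermediate values are shown rounded; a lone final rounding to 4 significant figures.
Convert: Hardness H = 111.1 HV × 9.807 MPa/HV = 1090 MPa = 1.090e+09 Pa.
As SI base values: W = 21.81 N, H = 1.090e+09 Pa, K = 6.287e-03.
Worn volume V = K·W·L/H = 6.287e-03 · 21.81 · 29.88 / 1.090e+09 = 3.760e-09 m³.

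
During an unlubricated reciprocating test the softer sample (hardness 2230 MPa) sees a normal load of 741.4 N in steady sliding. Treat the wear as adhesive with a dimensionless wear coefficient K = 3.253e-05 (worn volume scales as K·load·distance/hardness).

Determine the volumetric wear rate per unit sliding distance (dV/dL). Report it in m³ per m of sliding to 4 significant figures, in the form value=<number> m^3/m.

The computation carries full float precision — quoted intermediates are rounded — a lone final rounding: 4 significant figures.
Hardness H = 2230 MPa = 2.230e+09 Pa.
Restated in SI base units: W = 741.4 N, H = 2.230e+09 Pa, K = 3.253e-05.
Rate of wear dV/dL = K·W/H: 3.253e-05 · 741.4 / 2.230e+09 = 1.082e-11 m³/m.

value=1.082e-11 m^3/m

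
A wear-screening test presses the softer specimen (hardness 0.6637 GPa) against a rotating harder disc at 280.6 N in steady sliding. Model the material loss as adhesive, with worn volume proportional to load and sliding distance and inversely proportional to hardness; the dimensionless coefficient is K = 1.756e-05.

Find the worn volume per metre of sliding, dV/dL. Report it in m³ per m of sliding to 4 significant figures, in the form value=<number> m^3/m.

Quoted intermediates are rounded, and each operation carries exact precision, and rounded just once, at 4 significant figures.
Hardness H = 0.6637 GPa = 6.637e+08 Pa.
Collected in SI base units: W = 280.6 N, H = 6.637e+08 Pa, K = 1.756e-05.
Sliding wear rate dV/dL = K·W/H — distance-free: 1.756e-05 · 280.6 / 6.637e+08 = 7.424e-12 m³/m.

value=7.424e-12 m^3/m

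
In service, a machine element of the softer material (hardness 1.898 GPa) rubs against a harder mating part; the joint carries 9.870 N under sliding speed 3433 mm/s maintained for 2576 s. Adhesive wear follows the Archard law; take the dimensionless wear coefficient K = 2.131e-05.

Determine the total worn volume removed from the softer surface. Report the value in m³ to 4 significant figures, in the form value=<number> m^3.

Intermediate values are shown rounded; all working math holds full float precision — one final rounding: 4 significant digits.
Convert: Sliding speed v = 3433 mm/s = 3.433 m/s. The distance L = v·t = 3.433 m/s × 2576 s = 8843 m.
Convert: Hardness H = 1.898 GPa = 1.898e+09 Pa.
Collected in SI base units: W = 9.870 N, H = 1.898e+09 Pa, K = 2.131e-05.
By Archard's law, V = K·W·L/H = 2.131e-05 · 9.870 · 8843 / 1.898e+09 = 9.800e-10 m³.

value=9.800e-10 m^3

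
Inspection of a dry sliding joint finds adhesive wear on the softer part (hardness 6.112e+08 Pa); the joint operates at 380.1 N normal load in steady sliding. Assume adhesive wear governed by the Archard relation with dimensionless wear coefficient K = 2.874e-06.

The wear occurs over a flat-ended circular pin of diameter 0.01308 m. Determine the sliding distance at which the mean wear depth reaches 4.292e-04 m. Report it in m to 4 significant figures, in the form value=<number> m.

value=3.227e+04 m

The intermediates are shown rounded — all arithmetic maintains full precision; one last rounding, at four significant digits.
Contact area A = π·d²/4 = π·(0.01308 m)²/4 = 1.344e-04 m².
As SI base values: W = 380.1 N, H = 6.112e+08 Pa, K = 2.874e-06.
Volume at the limit: V_lim = h_lim·A = 4.292e-04 · 1.344e-04 = 5.767e-08 m³.
Inverting, life L = V_lim·H/(K·W) = 5.767e-08 · 6.112e+08 / (2.874e-06 · 380.1) = 3.227e+04 m.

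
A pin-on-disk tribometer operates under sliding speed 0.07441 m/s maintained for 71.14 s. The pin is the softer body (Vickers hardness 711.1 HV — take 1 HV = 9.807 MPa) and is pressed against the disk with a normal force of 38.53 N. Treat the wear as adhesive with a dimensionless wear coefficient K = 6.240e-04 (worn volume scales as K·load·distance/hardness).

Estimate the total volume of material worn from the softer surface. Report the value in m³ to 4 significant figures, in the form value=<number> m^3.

Intermediate values appear rounded, and each operation carries full float precision. Rounded once at the end to 4 significant digits.
Convert: Distance L = v·t = 0.07441 m/s × 71.14 s = 5.294 m.
Convert: Hardness H = 711.1 HV × 9.807 MPa/HV = 6974 MPa = 6.974e+09 Pa.
In SI base units: W = 38.53 N, H = 6.974e+09 Pa, K = 6.240e-04.
Archard relation: V = K·W·L/H = 6.240e-04 · 38.53 · 5.294 / 6.974e+09 = 1.825e-11 m³.

value=1.825e-11 m^3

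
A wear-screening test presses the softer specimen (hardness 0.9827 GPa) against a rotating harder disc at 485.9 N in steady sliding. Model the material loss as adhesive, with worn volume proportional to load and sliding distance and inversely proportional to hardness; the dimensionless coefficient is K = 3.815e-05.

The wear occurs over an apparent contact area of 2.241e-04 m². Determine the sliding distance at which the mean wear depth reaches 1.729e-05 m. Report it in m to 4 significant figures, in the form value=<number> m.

value=205.4 m

Intermediate values are shown rounded, and all arithmetic holds full float precision — a lone final rounding to four significant digits.
Hardness H = 0.9827 GPa = 9.827e+08 Pa.
Collected in SI base units: W = 485.9 N, H = 9.827e+08 Pa, K = 3.815e-05.
Permissible volume V_lim = h_lim·A = 1.729e-05 · 2.241e-04 = 3.875e-09 m³.
Life L = V_lim·H/(K·W) = 3.875e-09 · 9.827e+08 / (3.815e-05 · 485.9) = 205.4 m.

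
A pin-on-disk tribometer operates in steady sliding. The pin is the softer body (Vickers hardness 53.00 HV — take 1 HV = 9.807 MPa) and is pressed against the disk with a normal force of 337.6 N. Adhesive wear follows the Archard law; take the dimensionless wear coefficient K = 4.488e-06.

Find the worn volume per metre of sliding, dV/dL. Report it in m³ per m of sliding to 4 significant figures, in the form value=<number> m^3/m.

All arithmetic holds full float precision — printed values are rounded. Rounded just once, at 4 significant digits.
Convert: Hardness H = 53.00 HV × 9.807 MPa/HV = 519.8 MPa = 5.198e+08 Pa.
Expressed in SI base units: W = 337.6 N, H = 5.198e+08 Pa, K = 4.488e-06.
Rate of wear dV/dL = K·W/H (independent of L): 4.488e-06 · 337.6 / 5.198e+08 = 2.915e-12 m³/m.

value=2.915e-12 m^3/m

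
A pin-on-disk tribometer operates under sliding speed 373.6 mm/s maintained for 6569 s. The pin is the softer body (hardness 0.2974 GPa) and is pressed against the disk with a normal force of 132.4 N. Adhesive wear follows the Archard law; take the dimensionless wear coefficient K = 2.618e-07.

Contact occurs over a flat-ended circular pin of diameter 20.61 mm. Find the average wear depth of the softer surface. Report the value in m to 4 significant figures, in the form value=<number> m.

Intermediates are shown rounded; each operation holds full float precision, and one final rounding, at four significant digits.
Convert: Sliding speed v = 373.6 mm/s = 0.3736 m/s. Total distance L = v·t = 0.3736 m/s × 6569 s = 2454 m.
Convert: Hardness H = 0.2974 GPa = 2.974e+08 Pa.
Convert: Pin diameter d = 20.61 mm = 0.02061 m. Contact area A = π·d²/4 = π·(0.02061 m)²/4 = 3.336e-04 m².
Collected in SI base units: W = 132.4 N, H = 2.974e+08 Pa, K = 2.618e-07.
Volume removed: V = K·W·L/H = 2.618e-07 · 132.4 · 2454 / 2.974e+08 = 2.860e-10 m³.
Wear depth h = V/A = 2.860e-10 / 3.336e-04 = 8.574e-07 m.

value=8.574e-07 m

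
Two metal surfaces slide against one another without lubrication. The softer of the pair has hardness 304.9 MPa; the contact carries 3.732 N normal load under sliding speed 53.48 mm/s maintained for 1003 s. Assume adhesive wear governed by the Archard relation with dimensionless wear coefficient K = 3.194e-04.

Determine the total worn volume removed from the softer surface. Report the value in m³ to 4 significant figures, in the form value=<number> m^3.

value=2.097e-10 m^3

The computation carries full float precision, and the intermediates appear rounded; one final rounding: four significant digits.
Sliding speed v = 53.48 mm/s = 0.05348 m/s. Distance covered L = v·t = 0.05348 m/s × 1003 s = 53.64 m.
Hardness H = 304.9 MPa = 3.049e+08 Pa.
In SI base units: W = 3.732 N, H = 3.049e+08 Pa, K = 3.194e-04.
The Archard volume V = K·W·L/H = 3.194e-04 · 3.732 · 53.64 / 3.049e+08 = 2.097e-10 m³.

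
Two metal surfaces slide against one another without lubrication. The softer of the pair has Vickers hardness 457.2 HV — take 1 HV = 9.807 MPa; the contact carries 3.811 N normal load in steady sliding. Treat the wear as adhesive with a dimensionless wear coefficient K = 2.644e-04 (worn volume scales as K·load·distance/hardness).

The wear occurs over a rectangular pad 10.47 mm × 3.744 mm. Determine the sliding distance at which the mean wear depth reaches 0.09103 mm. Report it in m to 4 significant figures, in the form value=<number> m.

value=1.588e+04 m

Every step runs at full float precision — shown intermediates are rounded — a lone final rounding to four significant figures.
Convert: Hardness H = 457.2 HV × 9.807 MPa/HV = 4484 MPa = 4.484e+09 Pa.
Convert: Pad sides 10.47 mm × 3.744 mm = 0.01047 m × 0.003744 m. Contact area A = 0.01047 m × 0.003744 m = 3.920e-05 m².
Convert: Depth limit h_lim = 0.09103 mm = 9.103e-05 m.
In SI base units, W = 3.811 N, H = 4.484e+09 Pa, K = 2.644e-04.
Allowed volume V_lim = h_lim·A = 9.103e-05 · 3.920e-05 = 3.568e-09 m³.
Life L = V_lim·H/(K·W) = 3.568e-09 · 4.484e+09 / (2.644e-04 · 3.811) = 1.588e+04 m.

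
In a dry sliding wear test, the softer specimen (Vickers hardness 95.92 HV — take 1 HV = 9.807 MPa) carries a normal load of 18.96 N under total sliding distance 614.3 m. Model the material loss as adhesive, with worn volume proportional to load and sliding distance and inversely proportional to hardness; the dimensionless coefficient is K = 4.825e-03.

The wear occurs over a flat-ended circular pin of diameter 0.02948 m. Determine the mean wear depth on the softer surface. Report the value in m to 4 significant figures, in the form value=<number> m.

Every step maintains full precision — intermediates appear rounded; rounded once at the end: 4 significant digits.
Hardness H = 95.92 HV × 9.807 MPa/HV = 940.7 MPa = 9.407e+08 Pa.
Contact area A = π·d²/4 = π·(0.02948 m)²/4 = 6.826e-04 m².
In SI base units, W = 18.96 N, H = 9.407e+08 Pa, K = 4.825e-03.
Archard relation: V = K·W·L/H = 4.825e-03 · 18.96 · 614.3 / 9.407e+08 = 5.974e-08 m³.
Depth h = V/A = 5.974e-08 / 6.826e-04 = 8.752e-05 m.

value=8.752e-05 m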